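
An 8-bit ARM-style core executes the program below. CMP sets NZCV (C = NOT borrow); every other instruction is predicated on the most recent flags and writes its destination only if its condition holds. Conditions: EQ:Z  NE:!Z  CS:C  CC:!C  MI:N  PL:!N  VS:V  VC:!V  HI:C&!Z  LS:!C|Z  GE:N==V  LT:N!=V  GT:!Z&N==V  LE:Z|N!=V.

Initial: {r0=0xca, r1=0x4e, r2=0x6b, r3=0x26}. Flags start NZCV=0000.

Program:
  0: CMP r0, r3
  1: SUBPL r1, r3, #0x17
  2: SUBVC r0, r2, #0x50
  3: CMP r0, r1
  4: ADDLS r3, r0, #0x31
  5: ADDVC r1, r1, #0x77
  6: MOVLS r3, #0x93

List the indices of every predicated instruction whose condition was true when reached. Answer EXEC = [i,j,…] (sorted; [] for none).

[0] flags=1010 → (cmp)
[1] flags=1010 PL?F → skip
[2] flags=1010 VC?T → r0=0x1b
[3] flags=1000 → (cmp)
[4] flags=1000 LS?T → r3=0x4c
[5] flags=1000 VC?T → r1=0xc5
[6] flags=1000 LS?T → r3=0x93

EXEC = [2,4,5,6]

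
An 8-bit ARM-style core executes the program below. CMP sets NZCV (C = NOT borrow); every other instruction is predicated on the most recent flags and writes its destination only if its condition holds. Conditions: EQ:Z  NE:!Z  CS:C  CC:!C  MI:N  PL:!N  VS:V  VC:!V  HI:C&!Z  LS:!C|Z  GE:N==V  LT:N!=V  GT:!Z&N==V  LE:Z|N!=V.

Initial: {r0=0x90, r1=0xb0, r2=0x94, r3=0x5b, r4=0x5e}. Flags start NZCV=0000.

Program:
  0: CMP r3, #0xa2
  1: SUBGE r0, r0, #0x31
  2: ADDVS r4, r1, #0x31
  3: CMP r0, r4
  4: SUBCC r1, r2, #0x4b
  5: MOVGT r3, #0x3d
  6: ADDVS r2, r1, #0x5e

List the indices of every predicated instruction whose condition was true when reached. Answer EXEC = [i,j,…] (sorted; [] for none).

EXEC = [1,2,4,5]

0: ✓ CMP  NZCV=1001
1: ✓ SUBGE  r0←0x5f
2: ✓ ADDVS  r4←0xe1
3: ✓ CMP  NZCV=0000
4: ✓ SUBCC  r1←0x49
5: ✓ MOVGT  r3←0x3d
6: · ADDVS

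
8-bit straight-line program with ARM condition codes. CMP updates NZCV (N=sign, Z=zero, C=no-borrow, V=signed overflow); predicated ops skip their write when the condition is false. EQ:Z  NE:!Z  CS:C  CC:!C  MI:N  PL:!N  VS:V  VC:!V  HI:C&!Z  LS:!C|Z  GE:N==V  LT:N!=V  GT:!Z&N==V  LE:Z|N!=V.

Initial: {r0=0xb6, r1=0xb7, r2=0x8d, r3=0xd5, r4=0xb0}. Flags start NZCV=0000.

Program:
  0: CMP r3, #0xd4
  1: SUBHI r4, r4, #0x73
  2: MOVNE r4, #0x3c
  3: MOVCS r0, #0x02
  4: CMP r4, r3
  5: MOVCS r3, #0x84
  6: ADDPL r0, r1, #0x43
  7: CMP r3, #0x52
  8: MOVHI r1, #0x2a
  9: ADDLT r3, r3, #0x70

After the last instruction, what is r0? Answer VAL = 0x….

[0] flags=0010 → (cmp)
[1] flags=0010 HI?T → r4=0x3d
[2] flags=0010 NE?T → r4=0x3c
[3] flags=0010 CS?T → r0=0x02
[4] flags=0000 → (cmp)
[5] flags=0000 CS?F → skip
[6] flags=0000 PL?T → r0=0xfa
[7] flags=1010 → (cmp)
[8] flags=1010 HI?T → r1=0x2a
[9] flags=1010 LT?T → r3=0x45

VAL = 0xfa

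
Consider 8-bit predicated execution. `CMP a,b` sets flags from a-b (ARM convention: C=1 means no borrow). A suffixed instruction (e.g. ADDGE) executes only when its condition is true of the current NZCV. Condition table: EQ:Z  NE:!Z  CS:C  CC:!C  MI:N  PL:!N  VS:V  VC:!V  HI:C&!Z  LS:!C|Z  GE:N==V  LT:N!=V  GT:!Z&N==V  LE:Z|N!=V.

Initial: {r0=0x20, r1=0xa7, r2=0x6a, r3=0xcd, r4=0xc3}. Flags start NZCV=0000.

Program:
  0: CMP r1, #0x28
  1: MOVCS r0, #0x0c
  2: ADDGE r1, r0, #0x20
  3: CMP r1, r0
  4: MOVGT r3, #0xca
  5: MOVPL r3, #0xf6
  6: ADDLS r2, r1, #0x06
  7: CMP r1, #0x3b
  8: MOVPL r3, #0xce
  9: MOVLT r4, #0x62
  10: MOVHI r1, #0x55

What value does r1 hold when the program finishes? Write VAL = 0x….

VAL = 0x55

[0] flags=0011 → (cmp)
[1] flags=0011 CS?T → r0=0x0c
[2] flags=0011 GE?F → skip
[3] flags=1010 → (cmp)
[4] flags=1010 GT?F → skip
[5] flags=1010 PL?F → skip
[6] flags=1010 LS?F → skip
[7] flags=0011 → (cmp)
[8] flags=0011 PL?T → r3=0xce
[9] flags=0011 LT?T → r4=0x62
[10] flags=0011 HI?T → r1=0x55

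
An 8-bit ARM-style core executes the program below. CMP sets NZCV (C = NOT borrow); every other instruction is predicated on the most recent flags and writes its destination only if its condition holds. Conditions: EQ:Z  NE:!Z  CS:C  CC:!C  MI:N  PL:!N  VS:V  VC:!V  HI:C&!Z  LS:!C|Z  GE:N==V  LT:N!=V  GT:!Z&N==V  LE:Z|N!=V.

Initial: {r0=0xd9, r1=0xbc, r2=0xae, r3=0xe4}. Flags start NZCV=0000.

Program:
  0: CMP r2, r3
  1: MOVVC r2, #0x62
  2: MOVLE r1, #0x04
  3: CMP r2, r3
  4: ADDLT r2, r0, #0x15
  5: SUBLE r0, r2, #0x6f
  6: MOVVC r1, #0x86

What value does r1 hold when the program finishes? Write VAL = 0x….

VAL = 0x86

0: ✓ CMP  NZCV=1000
1: ✓ MOVVC  r2←0x62
2: ✓ MOVLE  r1←0x04
3: ✓ CMP  NZCV=0000
4: · ADDLT
5: · SUBLE
6: ✓ MOVVC  r1←0x86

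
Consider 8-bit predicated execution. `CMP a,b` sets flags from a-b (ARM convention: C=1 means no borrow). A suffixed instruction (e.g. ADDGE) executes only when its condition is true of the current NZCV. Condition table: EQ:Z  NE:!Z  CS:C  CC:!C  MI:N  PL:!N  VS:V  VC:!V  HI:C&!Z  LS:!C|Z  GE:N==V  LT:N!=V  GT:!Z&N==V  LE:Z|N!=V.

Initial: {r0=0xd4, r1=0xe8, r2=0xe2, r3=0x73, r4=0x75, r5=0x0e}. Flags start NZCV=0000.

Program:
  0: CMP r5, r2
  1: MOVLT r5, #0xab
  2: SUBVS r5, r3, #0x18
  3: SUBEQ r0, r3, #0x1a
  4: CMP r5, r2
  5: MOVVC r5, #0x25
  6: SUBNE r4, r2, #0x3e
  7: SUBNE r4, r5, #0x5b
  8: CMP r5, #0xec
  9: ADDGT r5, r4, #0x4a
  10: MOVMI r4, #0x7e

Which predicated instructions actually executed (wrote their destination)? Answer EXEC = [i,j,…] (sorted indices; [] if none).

EXEC = [5,6,7,9]

[0] flags=0000 → (cmp)
[1] flags=0000 LT?F → skip
[2] flags=0000 VS?F → skip
[3] flags=0000 EQ?F → skip
[4] flags=0000 → (cmp)
[5] flags=0000 VC?T → r5=0x25
[6] flags=0000 NE?T → r4=0xa4
[7] flags=0000 NE?T → r4=0xca
[8] flags=0000 → (cmp)
[9] flags=0000 GT?T → r5=0x14
[10] flags=0000 MI?F → skip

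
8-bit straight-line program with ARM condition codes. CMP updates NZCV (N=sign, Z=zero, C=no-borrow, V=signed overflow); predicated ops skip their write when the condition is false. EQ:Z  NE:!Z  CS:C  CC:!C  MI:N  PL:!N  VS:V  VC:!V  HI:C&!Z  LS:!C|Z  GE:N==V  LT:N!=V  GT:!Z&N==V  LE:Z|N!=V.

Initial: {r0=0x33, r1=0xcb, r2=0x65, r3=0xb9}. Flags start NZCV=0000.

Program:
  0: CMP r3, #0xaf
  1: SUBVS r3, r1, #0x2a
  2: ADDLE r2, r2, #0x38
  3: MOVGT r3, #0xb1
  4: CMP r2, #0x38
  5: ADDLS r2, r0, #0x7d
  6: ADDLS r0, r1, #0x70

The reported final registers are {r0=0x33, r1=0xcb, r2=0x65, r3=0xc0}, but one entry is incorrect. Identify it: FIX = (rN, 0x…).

FIX = (r3, 0xb1)

[0] flags=0010 → (cmp)
[1] flags=0010 VS?F → skip
[2] flags=0010 LE?F → skip
[3] flags=0010 GT?T → r3=0xb1
[4] flags=0010 → (cmp)
[5] flags=0010 LS?F → skip
[6] flags=0010 LS?F → skip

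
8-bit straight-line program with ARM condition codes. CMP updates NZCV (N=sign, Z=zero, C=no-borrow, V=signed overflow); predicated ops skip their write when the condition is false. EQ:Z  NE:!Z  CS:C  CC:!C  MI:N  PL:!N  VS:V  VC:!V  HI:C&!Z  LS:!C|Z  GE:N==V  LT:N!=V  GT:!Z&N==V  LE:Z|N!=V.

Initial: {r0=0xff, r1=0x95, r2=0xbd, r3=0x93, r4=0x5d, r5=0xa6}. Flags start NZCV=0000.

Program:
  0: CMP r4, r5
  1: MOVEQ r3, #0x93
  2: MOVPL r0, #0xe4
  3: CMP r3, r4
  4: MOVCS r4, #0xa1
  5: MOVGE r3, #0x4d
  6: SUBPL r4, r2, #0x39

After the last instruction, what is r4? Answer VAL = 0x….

[0] flags=1001 → (cmp)
[1] flags=1001 EQ?F → skip
[2] flags=1001 PL?F → skip
[3] flags=0011 → (cmp)
[4] flags=0011 CS?T → r4=0xa1
[5] flags=0011 GE?F → skip
[6] flags=0011 PL?T → r4=0x84

VAL = 0x84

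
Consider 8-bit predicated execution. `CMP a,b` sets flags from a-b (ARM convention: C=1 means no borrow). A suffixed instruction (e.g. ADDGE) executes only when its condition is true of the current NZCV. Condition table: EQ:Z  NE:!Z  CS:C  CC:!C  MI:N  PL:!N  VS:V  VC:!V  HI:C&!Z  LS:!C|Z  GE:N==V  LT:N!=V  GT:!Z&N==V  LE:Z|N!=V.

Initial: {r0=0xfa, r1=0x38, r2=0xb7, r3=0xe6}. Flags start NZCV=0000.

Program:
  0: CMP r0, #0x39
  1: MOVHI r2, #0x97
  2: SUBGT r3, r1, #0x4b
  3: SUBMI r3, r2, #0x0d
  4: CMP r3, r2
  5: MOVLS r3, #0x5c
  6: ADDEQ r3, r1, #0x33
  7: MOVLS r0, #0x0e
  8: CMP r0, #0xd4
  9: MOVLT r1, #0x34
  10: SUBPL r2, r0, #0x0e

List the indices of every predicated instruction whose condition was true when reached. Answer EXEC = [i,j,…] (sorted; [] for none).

0: ✓ CMP  NZCV=1010
1: ✓ MOVHI  r2←0x97
2: · SUBGT
3: ✓ SUBMI  r3←0x8a
4: ✓ CMP  NZCV=1000
5: ✓ MOVLS  r3←0x5c
6: · ADDEQ
7: ✓ MOVLS  r0←0x0e
8: ✓ CMP  NZCV=0000
9: · MOVLT
10: ✓ SUBPL  r2←0x00

EXEC = [1,3,5,7,10]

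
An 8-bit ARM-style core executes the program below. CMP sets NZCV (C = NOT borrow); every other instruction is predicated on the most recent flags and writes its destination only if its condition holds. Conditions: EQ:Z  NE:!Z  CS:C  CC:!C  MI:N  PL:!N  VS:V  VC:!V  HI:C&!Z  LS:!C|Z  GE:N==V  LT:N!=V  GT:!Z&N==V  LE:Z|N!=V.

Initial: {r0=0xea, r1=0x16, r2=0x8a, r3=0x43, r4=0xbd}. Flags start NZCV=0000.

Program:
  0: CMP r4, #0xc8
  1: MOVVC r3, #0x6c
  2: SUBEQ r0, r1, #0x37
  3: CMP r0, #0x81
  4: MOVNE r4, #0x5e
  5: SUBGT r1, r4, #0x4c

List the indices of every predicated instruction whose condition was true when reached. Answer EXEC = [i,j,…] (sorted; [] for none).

0: ✓ CMP  NZCV=1000
1: ✓ MOVVC  r3←0x6c
2: · SUBEQ
3: ✓ CMP  NZCV=0010
4: ✓ MOVNE  r4←0x5e
5: ✓ SUBGT  r1←0x12

EXEC = [1,4,5]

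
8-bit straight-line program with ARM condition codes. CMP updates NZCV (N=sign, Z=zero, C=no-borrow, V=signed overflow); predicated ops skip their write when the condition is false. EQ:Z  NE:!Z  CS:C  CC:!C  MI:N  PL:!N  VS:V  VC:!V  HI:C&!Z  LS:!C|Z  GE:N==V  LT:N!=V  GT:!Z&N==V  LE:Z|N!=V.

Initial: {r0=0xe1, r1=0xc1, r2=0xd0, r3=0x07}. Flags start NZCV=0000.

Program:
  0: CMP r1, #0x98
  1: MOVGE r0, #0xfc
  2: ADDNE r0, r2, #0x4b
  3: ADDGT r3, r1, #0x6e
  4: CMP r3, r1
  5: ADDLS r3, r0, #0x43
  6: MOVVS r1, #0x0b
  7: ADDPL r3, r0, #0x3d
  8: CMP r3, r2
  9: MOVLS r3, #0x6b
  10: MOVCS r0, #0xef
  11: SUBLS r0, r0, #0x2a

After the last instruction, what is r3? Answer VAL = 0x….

VAL = 0x6b

0: ✓ CMP  NZCV=0010
1: ✓ MOVGE  r0←0xfc
2: ✓ ADDNE  r0←0x1b
3: ✓ ADDGT  r3←0x2f
4: ✓ CMP  NZCV=0000
5: ✓ ADDLS  r3←0x5e
6: · MOVVS
7: ✓ ADDPL  r3←0x58
8: ✓ CMP  NZCV=1001
9: ✓ MOVLS  r3←0x6b
10: · MOVCS
11: ✓ SUBLS  r0←0xf1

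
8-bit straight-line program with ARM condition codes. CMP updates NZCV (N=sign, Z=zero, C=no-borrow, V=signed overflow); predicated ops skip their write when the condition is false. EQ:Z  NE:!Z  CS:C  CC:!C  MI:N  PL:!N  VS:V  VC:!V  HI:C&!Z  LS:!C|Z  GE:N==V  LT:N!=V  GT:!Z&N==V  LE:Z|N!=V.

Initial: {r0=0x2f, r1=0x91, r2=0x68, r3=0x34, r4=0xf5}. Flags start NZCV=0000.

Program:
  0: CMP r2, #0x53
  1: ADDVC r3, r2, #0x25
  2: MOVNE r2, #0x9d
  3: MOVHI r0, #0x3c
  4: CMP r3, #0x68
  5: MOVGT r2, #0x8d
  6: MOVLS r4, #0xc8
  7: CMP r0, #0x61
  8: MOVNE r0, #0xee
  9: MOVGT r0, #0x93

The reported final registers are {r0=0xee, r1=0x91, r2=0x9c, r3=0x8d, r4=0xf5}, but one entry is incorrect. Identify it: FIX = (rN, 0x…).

FIX = (r2, 0x9d)

0: ✓ CMP  NZCV=0010
1: ✓ ADDVC  r3←0x8d
2: ✓ MOVNE  r2←0x9d
3: ✓ MOVHI  r0←0x3c
4: ✓ CMP  NZCV=0011
5: · MOVGT
6: · MOVLS
7: ✓ CMP  NZCV=1000
8: ✓ MOVNE  r0←0xee
9: · MOVGT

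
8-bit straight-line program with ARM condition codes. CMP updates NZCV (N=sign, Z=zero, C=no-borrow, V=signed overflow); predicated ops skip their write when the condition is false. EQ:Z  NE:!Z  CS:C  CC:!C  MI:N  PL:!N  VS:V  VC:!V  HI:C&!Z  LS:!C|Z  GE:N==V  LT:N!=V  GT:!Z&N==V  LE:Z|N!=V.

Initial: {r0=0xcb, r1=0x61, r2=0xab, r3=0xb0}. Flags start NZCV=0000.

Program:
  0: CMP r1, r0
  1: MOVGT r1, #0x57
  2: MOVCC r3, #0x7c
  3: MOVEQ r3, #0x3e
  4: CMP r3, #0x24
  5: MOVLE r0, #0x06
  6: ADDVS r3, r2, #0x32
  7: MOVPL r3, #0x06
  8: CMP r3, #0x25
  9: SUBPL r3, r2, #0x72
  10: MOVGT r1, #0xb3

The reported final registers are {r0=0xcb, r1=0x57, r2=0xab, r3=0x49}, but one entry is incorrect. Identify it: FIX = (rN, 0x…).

[0] flags=1001 → (cmp)
[1] flags=1001 GT?T → r1=0x57
[2] flags=1001 CC?T → r3=0x7c
[3] flags=1001 EQ?F → skip
[4] flags=0010 → (cmp)
[5] flags=0010 LE?F → skip
[6] flags=0010 VS?F → skip
[7] flags=0010 PL?T → r3=0x06
[8] flags=1000 → (cmp)
[9] flags=1000 PL?F → skip
[10] flags=1000 GT?F → skip

FIX = (r3, 0x06)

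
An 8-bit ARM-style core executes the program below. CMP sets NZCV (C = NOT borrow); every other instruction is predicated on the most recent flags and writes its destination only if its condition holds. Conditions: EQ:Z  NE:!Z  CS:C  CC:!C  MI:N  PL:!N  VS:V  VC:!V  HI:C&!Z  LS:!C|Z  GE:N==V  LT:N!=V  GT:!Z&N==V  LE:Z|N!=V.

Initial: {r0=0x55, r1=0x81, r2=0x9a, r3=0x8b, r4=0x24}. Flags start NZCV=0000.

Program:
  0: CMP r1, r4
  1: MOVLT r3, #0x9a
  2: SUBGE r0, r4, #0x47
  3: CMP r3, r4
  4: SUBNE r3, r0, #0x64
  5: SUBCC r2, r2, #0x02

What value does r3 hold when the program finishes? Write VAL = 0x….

0: ✓ CMP  NZCV=0011
1: ✓ MOVLT  r3←0x9a
2: · SUBGE
3: ✓ CMP  NZCV=0011
4: ✓ SUBNE  r3←0xf1
5: · SUBCC

VAL = 0xf1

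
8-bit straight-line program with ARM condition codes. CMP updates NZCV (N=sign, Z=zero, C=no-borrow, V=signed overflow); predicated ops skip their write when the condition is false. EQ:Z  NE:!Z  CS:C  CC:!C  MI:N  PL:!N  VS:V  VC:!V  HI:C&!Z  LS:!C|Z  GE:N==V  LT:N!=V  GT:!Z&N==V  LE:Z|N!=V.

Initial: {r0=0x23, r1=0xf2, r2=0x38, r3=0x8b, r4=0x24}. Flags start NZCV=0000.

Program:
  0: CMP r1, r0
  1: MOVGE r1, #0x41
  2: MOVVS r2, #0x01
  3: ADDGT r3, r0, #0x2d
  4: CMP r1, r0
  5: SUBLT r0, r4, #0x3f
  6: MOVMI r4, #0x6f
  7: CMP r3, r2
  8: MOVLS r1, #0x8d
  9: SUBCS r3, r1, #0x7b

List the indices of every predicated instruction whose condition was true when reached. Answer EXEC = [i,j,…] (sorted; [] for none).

EXEC = [5,6,9]

0: ✓ CMP  NZCV=1010
1: · MOVGE
2: · MOVVS
3: · ADDGT
4: ✓ CMP  NZCV=1010
5: ✓ SUBLT  r0←0xe5
6: ✓ MOVMI  r4←0x6f
7: ✓ CMP  NZCV=0011
8: · MOVLS
9: ✓ SUBCS  r3←0x77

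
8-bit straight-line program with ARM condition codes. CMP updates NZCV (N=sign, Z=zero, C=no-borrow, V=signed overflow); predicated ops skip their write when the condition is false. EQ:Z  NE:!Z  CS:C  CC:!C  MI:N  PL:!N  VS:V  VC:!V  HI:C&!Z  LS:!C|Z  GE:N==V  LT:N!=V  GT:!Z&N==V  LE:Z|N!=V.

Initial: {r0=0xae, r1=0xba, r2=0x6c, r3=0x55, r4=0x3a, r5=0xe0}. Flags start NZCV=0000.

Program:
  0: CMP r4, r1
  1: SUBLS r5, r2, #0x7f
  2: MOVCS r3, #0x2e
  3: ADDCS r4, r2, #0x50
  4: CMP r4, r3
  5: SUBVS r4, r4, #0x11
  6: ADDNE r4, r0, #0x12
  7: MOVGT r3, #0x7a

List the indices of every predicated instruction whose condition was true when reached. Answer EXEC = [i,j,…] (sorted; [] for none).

EXEC = [1,6]

0: ✓ CMP  NZCV=1001
1: ✓ SUBLS  r5←0xed
2: · MOVCS
3: · ADDCS
4: ✓ CMP  NZCV=1000
5: · SUBVS
6: ✓ ADDNE  r4←0xc0
7: · MOVGT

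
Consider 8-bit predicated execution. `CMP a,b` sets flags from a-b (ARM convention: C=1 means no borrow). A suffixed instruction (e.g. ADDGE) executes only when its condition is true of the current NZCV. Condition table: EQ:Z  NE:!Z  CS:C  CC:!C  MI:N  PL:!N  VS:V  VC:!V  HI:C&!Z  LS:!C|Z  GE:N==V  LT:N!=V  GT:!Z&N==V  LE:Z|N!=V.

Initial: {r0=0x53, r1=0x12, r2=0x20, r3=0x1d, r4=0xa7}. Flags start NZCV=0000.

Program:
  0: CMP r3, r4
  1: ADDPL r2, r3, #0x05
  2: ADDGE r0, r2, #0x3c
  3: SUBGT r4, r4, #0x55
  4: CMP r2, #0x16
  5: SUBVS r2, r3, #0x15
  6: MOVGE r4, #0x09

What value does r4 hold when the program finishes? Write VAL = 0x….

0: ✓ CMP  NZCV=0000
1: ✓ ADDPL  r2←0x22
2: ✓ ADDGE  r0←0x5e
3: ✓ SUBGT  r4←0x52
4: ✓ CMP  NZCV=0010
5: · SUBVS
6: ✓ MOVGE  r4←0x09

VAL = 0x09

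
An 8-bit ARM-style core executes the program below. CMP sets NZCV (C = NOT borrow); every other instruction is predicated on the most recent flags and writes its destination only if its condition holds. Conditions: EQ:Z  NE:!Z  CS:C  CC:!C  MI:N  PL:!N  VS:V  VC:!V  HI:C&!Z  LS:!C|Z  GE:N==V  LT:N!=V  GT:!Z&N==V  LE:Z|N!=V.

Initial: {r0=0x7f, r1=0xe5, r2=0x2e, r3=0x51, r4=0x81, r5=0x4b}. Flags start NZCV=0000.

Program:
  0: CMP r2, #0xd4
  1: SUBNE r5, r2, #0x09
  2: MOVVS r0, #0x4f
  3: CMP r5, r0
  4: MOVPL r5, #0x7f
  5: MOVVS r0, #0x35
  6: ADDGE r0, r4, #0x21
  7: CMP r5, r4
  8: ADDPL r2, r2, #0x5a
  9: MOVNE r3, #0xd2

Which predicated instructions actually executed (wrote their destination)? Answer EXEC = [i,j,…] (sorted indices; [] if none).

0: ✓ CMP  NZCV=0000
1: ✓ SUBNE  r5←0x25
2: · MOVVS
3: ✓ CMP  NZCV=1000
4: · MOVPL
5: · MOVVS
6: · ADDGE
7: ✓ CMP  NZCV=1001
8: · ADDPL
9: ✓ MOVNE  r3←0xd2

EXEC = [1,9]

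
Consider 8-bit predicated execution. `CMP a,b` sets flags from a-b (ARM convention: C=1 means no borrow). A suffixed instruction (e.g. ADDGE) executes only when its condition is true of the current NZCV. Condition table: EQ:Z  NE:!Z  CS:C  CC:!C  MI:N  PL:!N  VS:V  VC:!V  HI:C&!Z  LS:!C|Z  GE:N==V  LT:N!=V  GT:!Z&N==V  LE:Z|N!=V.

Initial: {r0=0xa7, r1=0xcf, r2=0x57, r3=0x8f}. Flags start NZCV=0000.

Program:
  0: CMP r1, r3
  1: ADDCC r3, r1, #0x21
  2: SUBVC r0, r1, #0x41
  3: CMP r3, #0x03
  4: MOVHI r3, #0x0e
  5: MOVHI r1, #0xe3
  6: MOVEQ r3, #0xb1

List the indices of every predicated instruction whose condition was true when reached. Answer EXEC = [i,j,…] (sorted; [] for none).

0: ✓ CMP  NZCV=0010
1: · ADDCC
2: ✓ SUBVC  r0←0x8e
3: ✓ CMP  NZCV=1010
4: ✓ MOVHI  r3←0x0e
5: ✓ MOVHI  r1←0xe3
6: · MOVEQ

EXEC = [2,4,5]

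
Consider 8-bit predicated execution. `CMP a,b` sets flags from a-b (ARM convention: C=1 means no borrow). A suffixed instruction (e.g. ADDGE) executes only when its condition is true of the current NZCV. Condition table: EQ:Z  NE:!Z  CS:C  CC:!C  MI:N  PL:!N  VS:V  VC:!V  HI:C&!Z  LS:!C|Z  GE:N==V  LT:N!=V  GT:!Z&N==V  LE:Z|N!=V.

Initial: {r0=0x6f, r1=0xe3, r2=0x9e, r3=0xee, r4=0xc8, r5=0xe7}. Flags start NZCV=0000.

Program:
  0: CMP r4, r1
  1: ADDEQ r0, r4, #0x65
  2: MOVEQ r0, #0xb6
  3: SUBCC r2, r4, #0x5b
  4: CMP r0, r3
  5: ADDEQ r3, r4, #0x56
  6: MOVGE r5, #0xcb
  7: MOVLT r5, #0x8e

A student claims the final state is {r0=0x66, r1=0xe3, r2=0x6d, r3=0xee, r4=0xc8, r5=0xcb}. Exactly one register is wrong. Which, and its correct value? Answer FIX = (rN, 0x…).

FIX = (r0, 0x6f)

0: ✓ CMP  NZCV=1000
1: · ADDEQ
2: · MOVEQ
3: ✓ SUBCC  r2←0x6d
4: ✓ CMP  NZCV=1001
5: · ADDEQ
6: ✓ MOVGE  r5←0xcb
7: · MOVLT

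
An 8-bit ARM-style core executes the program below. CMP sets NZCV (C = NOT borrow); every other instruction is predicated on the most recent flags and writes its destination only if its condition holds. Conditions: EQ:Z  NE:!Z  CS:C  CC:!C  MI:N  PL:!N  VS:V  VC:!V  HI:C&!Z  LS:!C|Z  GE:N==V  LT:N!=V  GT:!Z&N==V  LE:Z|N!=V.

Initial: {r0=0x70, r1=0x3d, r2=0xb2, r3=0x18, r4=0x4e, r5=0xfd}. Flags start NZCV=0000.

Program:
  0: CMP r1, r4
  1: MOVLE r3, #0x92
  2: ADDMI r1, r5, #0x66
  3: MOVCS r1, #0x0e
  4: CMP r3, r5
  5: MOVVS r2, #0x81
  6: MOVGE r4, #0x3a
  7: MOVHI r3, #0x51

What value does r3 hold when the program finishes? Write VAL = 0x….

VAL = 0x92

[0] flags=1000 → (cmp)
[1] flags=1000 LE?T → r3=0x92
[2] flags=1000 MI?T → r1=0x63
[3] flags=1000 CS?F → skip
[4] flags=1000 → (cmp)
[5] flags=1000 VS?F → skip
[6] flags=1000 GE?F → skip
[7] flags=1000 HI?F → skip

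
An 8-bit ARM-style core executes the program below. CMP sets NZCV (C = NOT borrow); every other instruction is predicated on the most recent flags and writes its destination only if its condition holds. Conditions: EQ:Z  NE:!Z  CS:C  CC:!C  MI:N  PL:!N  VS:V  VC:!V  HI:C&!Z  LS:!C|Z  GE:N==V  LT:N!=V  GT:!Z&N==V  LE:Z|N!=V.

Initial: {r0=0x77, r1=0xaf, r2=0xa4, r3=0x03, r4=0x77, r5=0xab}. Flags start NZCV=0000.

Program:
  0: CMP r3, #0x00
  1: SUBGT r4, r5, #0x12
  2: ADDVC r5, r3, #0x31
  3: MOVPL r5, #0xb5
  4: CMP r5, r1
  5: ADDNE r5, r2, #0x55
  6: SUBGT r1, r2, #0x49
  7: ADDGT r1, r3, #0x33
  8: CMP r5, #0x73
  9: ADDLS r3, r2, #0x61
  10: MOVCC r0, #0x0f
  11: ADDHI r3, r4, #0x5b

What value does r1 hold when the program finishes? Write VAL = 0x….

[0] flags=0010 → (cmp)
[1] flags=0010 GT?T → r4=0x99
[2] flags=0010 VC?T → r5=0x34
[3] flags=0010 PL?T → r5=0xb5
[4] flags=0010 → (cmp)
[5] flags=0010 NE?T → r5=0xf9
[6] flags=0010 GT?T → r1=0x5b
[7] flags=0010 GT?T → r1=0x36
[8] flags=1010 → (cmp)
[9] flags=1010 LS?F → skip
[10] flags=1010 CC?F → skip
[11] flags=1010 HI?T → r3=0xf4

VAL = 0x36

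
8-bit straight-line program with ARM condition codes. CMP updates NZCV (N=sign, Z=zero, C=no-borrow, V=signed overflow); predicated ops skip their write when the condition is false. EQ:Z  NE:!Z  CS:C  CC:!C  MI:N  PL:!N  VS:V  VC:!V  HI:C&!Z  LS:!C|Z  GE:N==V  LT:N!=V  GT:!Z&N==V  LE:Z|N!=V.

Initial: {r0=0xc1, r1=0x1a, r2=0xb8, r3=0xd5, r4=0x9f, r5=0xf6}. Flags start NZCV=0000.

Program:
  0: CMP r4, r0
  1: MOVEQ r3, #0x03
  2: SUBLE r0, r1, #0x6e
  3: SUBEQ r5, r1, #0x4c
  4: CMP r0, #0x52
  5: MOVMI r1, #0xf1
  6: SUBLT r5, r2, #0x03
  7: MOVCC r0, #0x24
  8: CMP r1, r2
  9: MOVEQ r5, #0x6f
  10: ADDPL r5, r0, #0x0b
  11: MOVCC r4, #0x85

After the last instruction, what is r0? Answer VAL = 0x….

VAL = 0xac

0: ✓ CMP  NZCV=1000
1: · MOVEQ
2: ✓ SUBLE  r0←0xac
3: · SUBEQ
4: ✓ CMP  NZCV=0011
5: · MOVMI
6: ✓ SUBLT  r5←0xb5
7: · MOVCC
8: ✓ CMP  NZCV=0000
9: · MOVEQ
10: ✓ ADDPL  r5←0xb7
11: ✓ MOVCC  r4←0x85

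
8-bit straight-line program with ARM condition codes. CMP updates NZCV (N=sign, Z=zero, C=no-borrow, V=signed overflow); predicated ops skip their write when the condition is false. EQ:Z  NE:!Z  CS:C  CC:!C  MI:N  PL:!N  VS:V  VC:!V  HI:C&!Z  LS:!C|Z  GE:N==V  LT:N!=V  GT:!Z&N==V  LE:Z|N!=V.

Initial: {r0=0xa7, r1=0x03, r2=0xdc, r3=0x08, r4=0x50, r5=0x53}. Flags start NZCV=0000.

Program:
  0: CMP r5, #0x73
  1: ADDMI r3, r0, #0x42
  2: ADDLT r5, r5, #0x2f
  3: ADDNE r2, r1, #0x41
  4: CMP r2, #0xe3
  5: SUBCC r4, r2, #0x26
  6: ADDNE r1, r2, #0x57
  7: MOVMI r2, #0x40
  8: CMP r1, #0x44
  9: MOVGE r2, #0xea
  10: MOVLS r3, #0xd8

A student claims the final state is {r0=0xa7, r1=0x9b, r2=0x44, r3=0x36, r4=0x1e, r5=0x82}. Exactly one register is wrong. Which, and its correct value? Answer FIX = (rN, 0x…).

FIX = (r3, 0xe9)

[0] flags=1000 → (cmp)
[1] flags=1000 MI?T → r3=0xe9
[2] flags=1000 LT?T → r5=0x82
[3] flags=1000 NE?T → r2=0x44
[4] flags=0000 → (cmp)
[5] flags=0000 CC?T → r4=0x1e
[6] flags=0000 NE?T → r1=0x9b
[7] flags=0000 MI?F → skip
[8] flags=0011 → (cmp)
[9] flags=0011 GE?F → skip
[10] flags=0011 LS?F → skip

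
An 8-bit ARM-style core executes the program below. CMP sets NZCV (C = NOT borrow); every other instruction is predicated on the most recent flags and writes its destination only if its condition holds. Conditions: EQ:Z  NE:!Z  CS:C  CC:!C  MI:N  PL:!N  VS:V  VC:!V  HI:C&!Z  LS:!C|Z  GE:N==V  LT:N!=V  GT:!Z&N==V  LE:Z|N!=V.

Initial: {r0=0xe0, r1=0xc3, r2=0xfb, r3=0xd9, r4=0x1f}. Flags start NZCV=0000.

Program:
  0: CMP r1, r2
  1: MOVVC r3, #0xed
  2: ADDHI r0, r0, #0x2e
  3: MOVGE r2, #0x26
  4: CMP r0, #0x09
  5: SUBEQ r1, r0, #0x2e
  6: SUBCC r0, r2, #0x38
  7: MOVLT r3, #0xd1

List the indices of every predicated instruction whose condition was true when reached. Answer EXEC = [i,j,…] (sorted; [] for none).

[0] flags=1000 → (cmp)
[1] flags=1000 VC?T → r3=0xed
[2] flags=1000 HI?F → skip
[3] flags=1000 GE?F → skip
[4] flags=1010 → (cmp)
[5] flags=1010 EQ?F → skip
[6] flags=1010 CC?F → skip
[7] flags=1010 LT?T → r3=0xd1

EXEC = [1,7]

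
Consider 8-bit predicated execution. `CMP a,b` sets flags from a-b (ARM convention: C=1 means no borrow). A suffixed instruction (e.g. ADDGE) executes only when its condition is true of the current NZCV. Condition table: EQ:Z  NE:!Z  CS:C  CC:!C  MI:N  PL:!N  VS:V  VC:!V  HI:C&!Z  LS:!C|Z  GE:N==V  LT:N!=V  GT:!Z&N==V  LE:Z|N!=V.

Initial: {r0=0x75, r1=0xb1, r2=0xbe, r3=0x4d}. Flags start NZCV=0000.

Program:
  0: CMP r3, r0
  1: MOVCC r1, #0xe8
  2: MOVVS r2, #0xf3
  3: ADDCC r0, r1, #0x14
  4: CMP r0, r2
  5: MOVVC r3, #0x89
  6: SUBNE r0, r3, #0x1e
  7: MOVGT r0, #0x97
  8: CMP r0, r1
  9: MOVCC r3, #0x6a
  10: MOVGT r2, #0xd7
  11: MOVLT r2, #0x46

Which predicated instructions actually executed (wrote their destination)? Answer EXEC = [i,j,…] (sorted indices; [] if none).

[0] flags=1000 → (cmp)
[1] flags=1000 CC?T → r1=0xe8
[2] flags=1000 VS?F → skip
[3] flags=1000 CC?T → r0=0xfc
[4] flags=0010 → (cmp)
[5] flags=0010 VC?T → r3=0x89
[6] flags=0010 NE?T → r0=0x6b
[7] flags=0010 GT?T → r0=0x97
[8] flags=1000 → (cmp)
[9] flags=1000 CC?T → r3=0x6a
[10] flags=1000 GT?F → skip
[11] flags=1000 LT?T → r2=0x46

EXEC = [1,3,5,6,7,9,11]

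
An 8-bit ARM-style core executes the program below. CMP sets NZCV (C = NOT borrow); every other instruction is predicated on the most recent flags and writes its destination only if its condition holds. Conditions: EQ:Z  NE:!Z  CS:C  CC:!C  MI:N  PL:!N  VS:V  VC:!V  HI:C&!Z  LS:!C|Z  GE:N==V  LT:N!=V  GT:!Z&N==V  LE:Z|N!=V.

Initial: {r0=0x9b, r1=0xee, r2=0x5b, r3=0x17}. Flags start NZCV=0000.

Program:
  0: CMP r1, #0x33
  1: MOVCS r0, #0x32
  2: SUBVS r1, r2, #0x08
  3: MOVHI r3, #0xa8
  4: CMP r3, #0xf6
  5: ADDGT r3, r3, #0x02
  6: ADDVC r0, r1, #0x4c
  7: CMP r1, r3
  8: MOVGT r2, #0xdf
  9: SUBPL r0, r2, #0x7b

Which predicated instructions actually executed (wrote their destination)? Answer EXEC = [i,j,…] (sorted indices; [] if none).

0: ✓ CMP  NZCV=1010
1: ✓ MOVCS  r0←0x32
2: · SUBVS
3: ✓ MOVHI  r3←0xa8
4: ✓ CMP  NZCV=1000
5: · ADDGT
6: ✓ ADDVC  r0←0x3a
7: ✓ CMP  NZCV=0010
8: ✓ MOVGT  r2←0xdf
9: ✓ SUBPL  r0←0x64

EXEC = [1,3,6,8,9]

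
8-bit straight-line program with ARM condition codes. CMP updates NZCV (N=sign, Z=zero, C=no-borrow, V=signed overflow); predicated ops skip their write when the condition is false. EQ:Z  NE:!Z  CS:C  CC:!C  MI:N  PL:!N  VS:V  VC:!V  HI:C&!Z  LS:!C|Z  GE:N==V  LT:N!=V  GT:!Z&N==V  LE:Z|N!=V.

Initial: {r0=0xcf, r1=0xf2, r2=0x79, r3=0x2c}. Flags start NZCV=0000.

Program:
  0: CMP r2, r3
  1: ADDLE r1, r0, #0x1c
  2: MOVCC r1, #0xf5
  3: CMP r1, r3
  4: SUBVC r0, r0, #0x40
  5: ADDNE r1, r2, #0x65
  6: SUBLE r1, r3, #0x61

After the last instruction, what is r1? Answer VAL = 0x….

0: ✓ CMP  NZCV=0010
1: · ADDLE
2: · MOVCC
3: ✓ CMP  NZCV=1010
4: ✓ SUBVC  r0←0x8f
5: ✓ ADDNE  r1←0xde
6: ✓ SUBLE  r1←0xcb

VAL = 0xcb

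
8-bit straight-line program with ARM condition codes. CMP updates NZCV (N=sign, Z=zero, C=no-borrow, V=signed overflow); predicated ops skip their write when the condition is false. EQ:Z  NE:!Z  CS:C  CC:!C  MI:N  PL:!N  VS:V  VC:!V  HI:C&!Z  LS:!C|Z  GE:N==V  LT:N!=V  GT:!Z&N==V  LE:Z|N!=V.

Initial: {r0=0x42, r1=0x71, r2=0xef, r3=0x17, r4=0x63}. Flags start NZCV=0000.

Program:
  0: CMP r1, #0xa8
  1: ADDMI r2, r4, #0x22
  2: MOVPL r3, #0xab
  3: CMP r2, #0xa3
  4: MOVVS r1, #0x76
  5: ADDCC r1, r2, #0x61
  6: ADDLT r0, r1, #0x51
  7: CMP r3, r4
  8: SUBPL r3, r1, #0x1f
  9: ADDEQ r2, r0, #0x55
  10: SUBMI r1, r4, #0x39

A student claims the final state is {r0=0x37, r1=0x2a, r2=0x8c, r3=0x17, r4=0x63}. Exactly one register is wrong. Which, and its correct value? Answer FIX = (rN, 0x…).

0: ✓ CMP  NZCV=1001
1: ✓ ADDMI  r2←0x85
2: · MOVPL
3: ✓ CMP  NZCV=1000
4: · MOVVS
5: ✓ ADDCC  r1←0xe6
6: ✓ ADDLT  r0←0x37
7: ✓ CMP  NZCV=1000
8: · SUBPL
9: · ADDEQ
10: ✓ SUBMI  r1←0x2a

FIX = (r2, 0x85)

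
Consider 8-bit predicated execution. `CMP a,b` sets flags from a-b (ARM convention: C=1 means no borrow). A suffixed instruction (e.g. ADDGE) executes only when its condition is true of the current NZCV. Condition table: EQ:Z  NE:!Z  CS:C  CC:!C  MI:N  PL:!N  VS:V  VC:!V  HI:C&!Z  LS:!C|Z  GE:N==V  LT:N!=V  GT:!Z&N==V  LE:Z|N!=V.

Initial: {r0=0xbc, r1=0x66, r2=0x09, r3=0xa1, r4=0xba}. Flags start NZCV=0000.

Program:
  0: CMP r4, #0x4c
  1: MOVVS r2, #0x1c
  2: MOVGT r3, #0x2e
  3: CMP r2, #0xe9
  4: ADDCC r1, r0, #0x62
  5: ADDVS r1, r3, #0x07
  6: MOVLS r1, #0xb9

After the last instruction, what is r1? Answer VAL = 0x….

[0] flags=0011 → (cmp)
[1] flags=0011 VS?T → r2=0x1c
[2] flags=0011 GT?F → skip
[3] flags=0000 → (cmp)
[4] flags=0000 CC?T → r1=0x1e
[5] flags=0000 VS?F → skip
[6] flags=0000 LS?T → r1=0xb9

VAL = 0xb9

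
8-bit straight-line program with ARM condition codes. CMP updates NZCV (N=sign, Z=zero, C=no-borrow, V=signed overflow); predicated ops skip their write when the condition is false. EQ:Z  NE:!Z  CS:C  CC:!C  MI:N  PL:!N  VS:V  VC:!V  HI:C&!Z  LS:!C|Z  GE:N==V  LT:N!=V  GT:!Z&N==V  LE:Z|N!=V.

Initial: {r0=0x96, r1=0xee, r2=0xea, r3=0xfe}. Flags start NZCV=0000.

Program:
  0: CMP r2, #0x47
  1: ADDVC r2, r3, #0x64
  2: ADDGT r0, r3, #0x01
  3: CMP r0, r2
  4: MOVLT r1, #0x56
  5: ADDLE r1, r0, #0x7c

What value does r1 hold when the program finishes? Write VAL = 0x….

VAL = 0x12

[0] flags=1010 → (cmp)
[1] flags=1010 VC?T → r2=0x62
[2] flags=1010 GT?F → skip
[3] flags=0011 → (cmp)
[4] flags=0011 LT?T → r1=0x56
[5] flags=0011 LE?T → r1=0x12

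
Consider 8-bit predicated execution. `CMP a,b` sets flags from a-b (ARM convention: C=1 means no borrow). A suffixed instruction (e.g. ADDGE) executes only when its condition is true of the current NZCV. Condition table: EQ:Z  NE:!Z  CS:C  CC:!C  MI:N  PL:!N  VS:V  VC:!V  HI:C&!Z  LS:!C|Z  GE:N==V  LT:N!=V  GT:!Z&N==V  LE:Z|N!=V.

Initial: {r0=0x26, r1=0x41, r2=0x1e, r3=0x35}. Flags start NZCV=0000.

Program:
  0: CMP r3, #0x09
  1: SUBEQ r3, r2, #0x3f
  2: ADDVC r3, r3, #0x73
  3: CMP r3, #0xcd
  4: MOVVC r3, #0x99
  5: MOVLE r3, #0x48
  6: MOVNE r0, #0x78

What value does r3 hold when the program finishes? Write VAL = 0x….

0: ✓ CMP  NZCV=0010
1: · SUBEQ
2: ✓ ADDVC  r3←0xa8
3: ✓ CMP  NZCV=1000
4: ✓ MOVVC  r3←0x99
5: ✓ MOVLE  r3←0x48
6: ✓ MOVNE  r0←0x78

VAL = 0x48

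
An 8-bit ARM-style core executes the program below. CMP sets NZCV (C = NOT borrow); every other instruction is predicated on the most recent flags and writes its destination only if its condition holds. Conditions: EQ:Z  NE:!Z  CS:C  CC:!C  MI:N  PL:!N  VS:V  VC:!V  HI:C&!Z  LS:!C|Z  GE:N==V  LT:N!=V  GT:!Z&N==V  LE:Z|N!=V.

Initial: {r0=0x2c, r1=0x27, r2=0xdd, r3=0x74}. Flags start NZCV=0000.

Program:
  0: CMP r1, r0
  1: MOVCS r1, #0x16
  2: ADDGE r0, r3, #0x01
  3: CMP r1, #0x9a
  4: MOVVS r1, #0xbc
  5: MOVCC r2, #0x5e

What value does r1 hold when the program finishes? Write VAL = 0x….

0: ✓ CMP  NZCV=1000
1: · MOVCS
2: · ADDGE
3: ✓ CMP  NZCV=1001
4: ✓ MOVVS  r1←0xbc
5: ✓ MOVCC  r2←0x5e

VAL = 0xbc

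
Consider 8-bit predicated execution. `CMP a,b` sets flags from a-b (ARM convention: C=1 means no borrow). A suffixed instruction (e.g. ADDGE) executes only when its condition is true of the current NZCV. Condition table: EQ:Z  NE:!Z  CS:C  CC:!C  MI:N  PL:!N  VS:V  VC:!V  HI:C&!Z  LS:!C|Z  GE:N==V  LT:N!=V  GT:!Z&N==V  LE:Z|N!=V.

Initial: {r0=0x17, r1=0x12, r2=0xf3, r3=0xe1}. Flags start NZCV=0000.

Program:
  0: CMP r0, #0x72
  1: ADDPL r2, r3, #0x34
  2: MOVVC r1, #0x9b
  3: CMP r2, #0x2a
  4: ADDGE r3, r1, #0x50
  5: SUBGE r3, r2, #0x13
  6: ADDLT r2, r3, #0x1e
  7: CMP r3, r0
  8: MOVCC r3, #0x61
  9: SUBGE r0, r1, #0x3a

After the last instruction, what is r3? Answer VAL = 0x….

VAL = 0xe1

[0] flags=1000 → (cmp)
[1] flags=1000 PL?F → skip
[2] flags=1000 VC?T → r1=0x9b
[3] flags=1010 → (cmp)
[4] flags=1010 GE?F → skip
[5] flags=1010 GE?F → skip
[6] flags=1010 LT?T → r2=0xff
[7] flags=1010 → (cmp)
[8] flags=1010 CC?F → skip
[9] flags=1010 GE?F → skip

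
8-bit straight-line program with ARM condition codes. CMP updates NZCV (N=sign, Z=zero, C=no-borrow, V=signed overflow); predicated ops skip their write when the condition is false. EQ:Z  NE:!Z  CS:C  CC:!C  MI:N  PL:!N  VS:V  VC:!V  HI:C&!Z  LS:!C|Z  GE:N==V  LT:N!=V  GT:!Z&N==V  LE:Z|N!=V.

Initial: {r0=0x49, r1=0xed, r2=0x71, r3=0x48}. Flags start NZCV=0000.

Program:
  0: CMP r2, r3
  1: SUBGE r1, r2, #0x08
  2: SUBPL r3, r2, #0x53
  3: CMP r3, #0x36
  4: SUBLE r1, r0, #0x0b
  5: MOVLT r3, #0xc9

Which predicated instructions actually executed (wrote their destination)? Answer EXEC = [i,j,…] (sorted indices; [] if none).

EXEC = [1,2,4,5]

0: ✓ CMP  NZCV=0010
1: ✓ SUBGE  r1←0x69
2: ✓ SUBPL  r3←0x1e
3: ✓ CMP  NZCV=1000
4: ✓ SUBLE  r1←0x3e
5: ✓ MOVLT  r3←0xc9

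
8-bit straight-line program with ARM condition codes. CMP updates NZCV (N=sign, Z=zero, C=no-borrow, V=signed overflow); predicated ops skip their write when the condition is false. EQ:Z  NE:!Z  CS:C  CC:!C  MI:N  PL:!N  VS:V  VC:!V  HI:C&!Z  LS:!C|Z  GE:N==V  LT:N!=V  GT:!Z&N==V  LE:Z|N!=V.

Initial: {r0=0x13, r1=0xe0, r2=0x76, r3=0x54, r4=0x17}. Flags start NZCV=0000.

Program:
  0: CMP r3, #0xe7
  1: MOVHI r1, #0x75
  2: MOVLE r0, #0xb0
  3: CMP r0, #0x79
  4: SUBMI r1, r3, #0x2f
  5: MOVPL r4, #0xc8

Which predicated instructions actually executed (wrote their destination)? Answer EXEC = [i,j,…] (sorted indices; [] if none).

[0] flags=0000 → (cmp)
[1] flags=0000 HI?F → skip
[2] flags=0000 LE?F → skip
[3] flags=1000 → (cmp)
[4] flags=1000 MI?T → r1=0x25
[5] flags=1000 PL?F → skip

EXEC = [4]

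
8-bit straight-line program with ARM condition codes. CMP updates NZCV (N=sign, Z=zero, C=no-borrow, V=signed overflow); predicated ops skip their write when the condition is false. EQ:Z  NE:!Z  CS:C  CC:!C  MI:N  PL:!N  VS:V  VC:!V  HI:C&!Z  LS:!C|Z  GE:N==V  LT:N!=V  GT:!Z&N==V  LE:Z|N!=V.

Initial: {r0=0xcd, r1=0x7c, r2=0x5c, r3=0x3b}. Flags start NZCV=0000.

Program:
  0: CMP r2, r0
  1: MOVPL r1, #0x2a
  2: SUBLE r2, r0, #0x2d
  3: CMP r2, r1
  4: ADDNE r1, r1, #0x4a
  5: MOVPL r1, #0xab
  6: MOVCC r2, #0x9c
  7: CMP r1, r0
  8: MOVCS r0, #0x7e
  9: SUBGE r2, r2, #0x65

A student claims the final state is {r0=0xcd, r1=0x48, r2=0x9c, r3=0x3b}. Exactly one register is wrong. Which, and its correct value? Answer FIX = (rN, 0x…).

FIX = (r1, 0xc6)

0: ✓ CMP  NZCV=1001
1: · MOVPL
2: · SUBLE
3: ✓ CMP  NZCV=1000
4: ✓ ADDNE  r1←0xc6
5: · MOVPL
6: ✓ MOVCC  r2←0x9c
7: ✓ CMP  NZCV=1000
8: · MOVCS
9: · SUBGE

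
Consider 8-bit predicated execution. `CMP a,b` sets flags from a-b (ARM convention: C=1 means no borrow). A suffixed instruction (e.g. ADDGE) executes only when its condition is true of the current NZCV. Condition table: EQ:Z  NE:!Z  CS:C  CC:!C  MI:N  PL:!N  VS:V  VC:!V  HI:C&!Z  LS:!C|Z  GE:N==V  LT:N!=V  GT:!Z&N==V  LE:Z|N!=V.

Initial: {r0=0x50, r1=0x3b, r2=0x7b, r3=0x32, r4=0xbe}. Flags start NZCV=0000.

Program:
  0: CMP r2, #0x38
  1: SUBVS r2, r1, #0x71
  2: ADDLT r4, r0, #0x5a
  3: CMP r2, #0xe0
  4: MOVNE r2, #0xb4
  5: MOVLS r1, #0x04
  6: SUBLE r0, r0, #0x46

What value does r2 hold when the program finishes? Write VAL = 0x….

VAL = 0xb4

[0] flags=0010 → (cmp)
[1] flags=0010 VS?F → skip
[2] flags=0010 LT?F → skip
[3] flags=1001 → (cmp)
[4] flags=1001 NE?T → r2=0xb4
[5] flags=1001 LS?T → r1=0x04
[6] flags=1001 LE?F → skip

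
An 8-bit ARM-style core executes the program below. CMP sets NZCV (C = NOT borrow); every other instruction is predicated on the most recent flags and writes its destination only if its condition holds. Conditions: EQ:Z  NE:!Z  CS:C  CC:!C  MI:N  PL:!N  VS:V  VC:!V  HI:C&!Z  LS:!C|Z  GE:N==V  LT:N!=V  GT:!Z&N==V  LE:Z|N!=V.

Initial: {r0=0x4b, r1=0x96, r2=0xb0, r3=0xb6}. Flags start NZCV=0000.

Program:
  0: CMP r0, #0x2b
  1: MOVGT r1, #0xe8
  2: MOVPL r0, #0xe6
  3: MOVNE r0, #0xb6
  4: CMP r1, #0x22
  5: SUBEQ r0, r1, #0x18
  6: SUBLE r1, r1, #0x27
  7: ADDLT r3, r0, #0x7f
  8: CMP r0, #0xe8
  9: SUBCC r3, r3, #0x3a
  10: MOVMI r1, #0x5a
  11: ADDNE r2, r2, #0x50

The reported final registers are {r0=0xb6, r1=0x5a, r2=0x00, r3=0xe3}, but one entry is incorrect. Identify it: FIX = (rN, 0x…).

0: ✓ CMP  NZCV=0010
1: ✓ MOVGT  r1←0xe8
2: ✓ MOVPL  r0←0xe6
3: ✓ MOVNE  r0←0xb6
4: ✓ CMP  NZCV=1010
5: · SUBEQ
6: ✓ SUBLE  r1←0xc1
7: ✓ ADDLT  r3←0x35
8: ✓ CMP  NZCV=1000
9: ✓ SUBCC  r3←0xfb
10: ✓ MOVMI  r1←0x5a
11: ✓ ADDNE  r2←0x00

FIX = (r3, 0xfb)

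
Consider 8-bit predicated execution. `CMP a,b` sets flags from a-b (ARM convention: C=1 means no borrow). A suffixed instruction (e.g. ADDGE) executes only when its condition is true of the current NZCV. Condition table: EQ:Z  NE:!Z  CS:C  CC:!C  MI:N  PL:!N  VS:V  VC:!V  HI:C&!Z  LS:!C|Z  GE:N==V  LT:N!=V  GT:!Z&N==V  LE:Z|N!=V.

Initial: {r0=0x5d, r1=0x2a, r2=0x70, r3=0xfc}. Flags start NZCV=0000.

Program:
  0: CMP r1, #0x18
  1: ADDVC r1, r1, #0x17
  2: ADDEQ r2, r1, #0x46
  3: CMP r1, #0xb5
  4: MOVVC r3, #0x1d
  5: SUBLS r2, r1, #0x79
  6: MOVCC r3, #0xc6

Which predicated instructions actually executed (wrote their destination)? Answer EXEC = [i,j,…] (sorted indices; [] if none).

[0] flags=0010 → (cmp)
[1] flags=0010 VC?T → r1=0x41
[2] flags=0010 EQ?F → skip
[3] flags=1001 → (cmp)
[4] flags=1001 VC?F → skip
[5] flags=1001 LS?T → r2=0xc8
[6] flags=1001 CC?T → r3=0xc6

EXEC = [1,5,6]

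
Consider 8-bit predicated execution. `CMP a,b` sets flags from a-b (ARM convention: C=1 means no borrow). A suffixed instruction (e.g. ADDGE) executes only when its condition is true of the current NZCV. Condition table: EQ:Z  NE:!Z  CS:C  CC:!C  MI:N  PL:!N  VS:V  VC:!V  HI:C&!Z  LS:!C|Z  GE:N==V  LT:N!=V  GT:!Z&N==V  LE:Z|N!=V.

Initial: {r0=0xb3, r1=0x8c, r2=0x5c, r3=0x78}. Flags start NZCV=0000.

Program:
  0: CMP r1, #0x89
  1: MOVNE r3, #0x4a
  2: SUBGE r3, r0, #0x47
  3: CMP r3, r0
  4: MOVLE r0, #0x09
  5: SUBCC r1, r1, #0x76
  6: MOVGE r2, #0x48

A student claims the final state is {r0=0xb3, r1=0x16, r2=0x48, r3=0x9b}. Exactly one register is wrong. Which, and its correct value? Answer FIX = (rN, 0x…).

0: ✓ CMP  NZCV=0010
1: ✓ MOVNE  r3←0x4a
2: ✓ SUBGE  r3←0x6c
3: ✓ CMP  NZCV=1001
4: · MOVLE
5: ✓ SUBCC  r1←0x16
6: ✓ MOVGE  r2←0x48

FIX = (r3, 0x6c)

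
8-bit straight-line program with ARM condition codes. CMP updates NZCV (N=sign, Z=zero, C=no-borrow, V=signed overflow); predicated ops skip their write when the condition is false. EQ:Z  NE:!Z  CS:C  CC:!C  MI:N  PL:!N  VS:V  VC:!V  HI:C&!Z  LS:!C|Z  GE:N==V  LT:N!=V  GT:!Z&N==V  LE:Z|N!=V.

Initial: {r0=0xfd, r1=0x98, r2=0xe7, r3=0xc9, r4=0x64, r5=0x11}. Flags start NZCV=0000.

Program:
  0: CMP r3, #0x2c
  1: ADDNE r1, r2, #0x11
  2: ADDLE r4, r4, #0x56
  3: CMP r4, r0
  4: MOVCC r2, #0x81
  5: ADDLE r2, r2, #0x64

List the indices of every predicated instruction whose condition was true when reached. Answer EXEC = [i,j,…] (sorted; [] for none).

0: ✓ CMP  NZCV=1010
1: ✓ ADDNE  r1←0xf8
2: ✓ ADDLE  r4←0xba
3: ✓ CMP  NZCV=1000
4: ✓ MOVCC  r2←0x81
5: ✓ ADDLE  r2←0xe5

EXEC = [1,2,4,5]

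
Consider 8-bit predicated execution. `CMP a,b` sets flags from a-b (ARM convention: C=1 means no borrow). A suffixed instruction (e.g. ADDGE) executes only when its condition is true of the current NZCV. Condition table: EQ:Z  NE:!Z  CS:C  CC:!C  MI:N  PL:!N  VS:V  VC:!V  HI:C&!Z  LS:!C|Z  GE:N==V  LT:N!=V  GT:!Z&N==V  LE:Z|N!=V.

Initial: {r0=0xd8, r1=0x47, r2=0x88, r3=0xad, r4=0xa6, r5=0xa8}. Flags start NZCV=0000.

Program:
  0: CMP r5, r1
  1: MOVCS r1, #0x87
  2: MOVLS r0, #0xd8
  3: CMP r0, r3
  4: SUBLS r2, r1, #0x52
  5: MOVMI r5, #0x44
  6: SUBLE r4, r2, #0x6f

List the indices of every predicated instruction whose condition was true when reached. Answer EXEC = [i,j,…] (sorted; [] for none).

[0] flags=0011 → (cmp)
[1] flags=0011 CS?T → r1=0x87
[2] flags=0011 LS?F → skip
[3] flags=0010 → (cmp)
[4] flags=0010 LS?F → skip
[5] flags=0010 MI?F → skip
[6] flags=0010 LE?F → skip

EXEC = [1]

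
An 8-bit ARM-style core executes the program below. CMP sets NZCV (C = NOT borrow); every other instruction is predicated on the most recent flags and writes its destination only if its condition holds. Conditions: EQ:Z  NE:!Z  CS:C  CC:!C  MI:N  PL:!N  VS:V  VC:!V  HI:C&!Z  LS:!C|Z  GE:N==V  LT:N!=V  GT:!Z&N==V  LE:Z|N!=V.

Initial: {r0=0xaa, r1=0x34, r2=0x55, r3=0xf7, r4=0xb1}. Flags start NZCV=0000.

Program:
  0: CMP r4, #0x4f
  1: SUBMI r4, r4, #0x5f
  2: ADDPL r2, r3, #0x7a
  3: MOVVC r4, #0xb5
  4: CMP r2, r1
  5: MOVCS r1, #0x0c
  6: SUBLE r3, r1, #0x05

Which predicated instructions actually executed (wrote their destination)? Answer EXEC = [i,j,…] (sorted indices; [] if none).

EXEC = [2,5]

0: ✓ CMP  NZCV=0011
1: · SUBMI
2: ✓ ADDPL  r2←0x71
3: · MOVVC
4: ✓ CMP  NZCV=0010
5: ✓ MOVCS  r1←0x0c
6: · SUBLE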